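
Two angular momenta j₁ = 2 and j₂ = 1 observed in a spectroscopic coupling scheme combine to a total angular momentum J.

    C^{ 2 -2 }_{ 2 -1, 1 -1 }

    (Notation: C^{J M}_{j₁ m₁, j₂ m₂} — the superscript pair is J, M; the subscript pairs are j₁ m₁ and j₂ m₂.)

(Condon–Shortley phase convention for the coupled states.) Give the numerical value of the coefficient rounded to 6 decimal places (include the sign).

+0.577350  (= +√(1/3))

√[5·1!3!1!/6! · 1!3!0!2!0!4!] = √(12)
  +(−1)^0/∏(0,1,3,0,0,1)! = 1/6  (running 1/6)
⟨..|..⟩ = √(12)·(1/6) = +0.577350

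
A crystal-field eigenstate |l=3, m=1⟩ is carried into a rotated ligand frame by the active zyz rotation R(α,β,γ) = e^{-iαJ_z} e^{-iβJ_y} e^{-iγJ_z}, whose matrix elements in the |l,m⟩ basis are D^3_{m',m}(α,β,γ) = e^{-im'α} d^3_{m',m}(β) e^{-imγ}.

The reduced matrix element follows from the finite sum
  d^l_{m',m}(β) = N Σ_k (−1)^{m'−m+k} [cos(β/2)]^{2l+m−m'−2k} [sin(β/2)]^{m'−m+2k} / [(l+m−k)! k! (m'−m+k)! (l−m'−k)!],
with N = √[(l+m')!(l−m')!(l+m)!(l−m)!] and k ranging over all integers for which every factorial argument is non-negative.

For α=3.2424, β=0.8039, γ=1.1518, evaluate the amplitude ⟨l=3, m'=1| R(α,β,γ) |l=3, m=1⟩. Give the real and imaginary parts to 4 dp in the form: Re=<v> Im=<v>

Split into d^3_{1,1}(β=0.8039) × two z-phases.
Half-angle: c=0.920300, s=0.391214. N=√(24·2·24·2)=48.000000
k∈{0,1,2} keeps every argument non-negative
  k=0: (−1)^0·48.0000/(48)·0.9203^6·0.3912^0 = +0.607542
  k=1: (−1)^1·48.0000/(6)·0.9203^4·0.3912^2 = -0.878285
  k=2: (−1)^2·48.0000/(8)·0.9203^2·0.3912^4 = +0.119033
d^3_{1,1}(0.8039) = +0.607542 -0.878285 +0.119033 = -0.151711
D = (-0.994923+0.100637i)·(-0.151711)·(+0.406844-0.913498i) = +0.047462-0.144095i

Re=0.0475 Im=-0.1441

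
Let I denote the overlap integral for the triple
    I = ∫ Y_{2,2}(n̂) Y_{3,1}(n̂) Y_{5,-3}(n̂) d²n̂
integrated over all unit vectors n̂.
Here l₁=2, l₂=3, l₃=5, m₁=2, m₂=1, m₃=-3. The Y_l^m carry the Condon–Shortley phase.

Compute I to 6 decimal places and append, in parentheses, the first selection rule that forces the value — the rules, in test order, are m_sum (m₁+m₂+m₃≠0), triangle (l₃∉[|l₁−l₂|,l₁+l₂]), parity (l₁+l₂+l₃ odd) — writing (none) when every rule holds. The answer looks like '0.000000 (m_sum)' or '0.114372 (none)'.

-0.200476 (none)

m-sum 0 ✓  L=10 even ✓  1≤5≤5 ✓
Π(2lᵢ+1) = 5×7×11 = 385
triangle coeff Δ(2,3,5) = 1/2310
Σ_t [0,0]: t=0:+1/144 = 1/144
(3j)²=10/231 [(2 3 5; 0 0 0)], sign=-1
Σ_t [0,0]: t=0:+1/1152 = 1/1152
(3j)²=1/33 [(2 3 5; 2 1 -3)], sign=+1
⇒ 4πI² = 50/99
I = (-1)√(50/99/(4π)) = -0.20047604
No selection rule forces the value: the integral is nonzero (none).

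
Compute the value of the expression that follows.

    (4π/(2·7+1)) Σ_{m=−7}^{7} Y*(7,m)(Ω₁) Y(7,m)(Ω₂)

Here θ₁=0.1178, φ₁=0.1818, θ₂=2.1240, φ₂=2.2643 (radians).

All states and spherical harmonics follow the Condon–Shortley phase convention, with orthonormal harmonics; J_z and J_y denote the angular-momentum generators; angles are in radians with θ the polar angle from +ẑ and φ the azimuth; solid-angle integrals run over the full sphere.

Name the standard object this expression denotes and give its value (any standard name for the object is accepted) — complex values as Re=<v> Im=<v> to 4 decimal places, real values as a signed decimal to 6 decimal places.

This sum is the spherical-harmonic addition theorem: it equals the Legendre polynomial P_l(cos γ) of the angle γ between the two directions.
Term-by-term m-sum for l=7 (normalisation 4π/15 = 0.837758):
  [-7]  conj(Y_{7,-7})(Ω₁) = (0.000000, 0.000000) ; Y_{7,-7}(Ω₂) = (-0.159793, 0.022867) ; Δ = (-0.000000, -0.000000)
  [-6]  conj(Y_{7,-6})(Ω₁) = (0.000002, 0.000004) ; Y_{7,-6}(Ω₂) = (-0.195382, 0.317701) ; Δ = (-0.000002, -0.000000)
  [-5]  conj(Y_{7,-5})(Ω₁) = (0.000060, 0.000077) ; Y_{7,-5}(Ω₂) = (0.135624, 0.401280) ; Δ = (-0.000023, 0.000034)
  [-4]  conj(Y_{7,-4})(Ω₁) = (0.001020, 0.000908) ; Y_{7,-4}(Ω₂) = (0.111036, 0.042758) ; Δ = (0.000074, 0.000144)
  [-3]  conj(Y_{7,-3})(Ω₁) = (0.011821, 0.007173) ; Y_{7,-3}(Ω₂) = (-0.257088, 0.143708) ; Δ = (-0.004070, -0.000145)
  [-2]  conj(Y_{7,-2})(Ω₁) = (0.091459, 0.034802) ; Y_{7,-2}(Ω₂) = (-0.048603, 0.261465) ; Δ = (-0.013545, 0.022222)
  [-1]  conj(Y_{7,-1})(Ω₁) = (0.429579, 0.078969) ; Y_{7,-1}(Ω₂) = (-0.124022, -0.149200) ; Δ = (-0.041495, -0.073887)
  [+0]  conj(Y_{7,0})(Ω₁) = (0.890267, -0.000000) ; Y_{7,0}(Ω₂) = (-0.293173, 0.000000) ; Δ = (-0.261002, 0.000000)
  [+1]  conj(Y_{7,1})(Ω₁) = (-0.429579, 0.078969) ; Y_{7,1}(Ω₂) = (0.124022, -0.149200) ; Δ = (-0.041495, 0.073887)
  [+2]  conj(Y_{7,2})(Ω₁) = (0.091459, -0.034802) ; Y_{7,2}(Ω₂) = (-0.048603, -0.261465) ; Δ = (-0.013545, -0.022222)
  [+3]  conj(Y_{7,3})(Ω₁) = (-0.011821, 0.007173) ; Y_{7,3}(Ω₂) = (0.257088, 0.143708) ; Δ = (-0.004070, 0.000145)
  [+4]  conj(Y_{7,4})(Ω₁) = (0.001020, -0.000908) ; Y_{7,4}(Ω₂) = (0.111036, -0.042758) ; Δ = (0.000074, -0.000144)
  [+5]  conj(Y_{7,5})(Ω₁) = (-0.000060, 0.000077) ; Y_{7,5}(Ω₂) = (-0.135624, 0.401280) ; Δ = (-0.000023, -0.000034)
  [+6]  conj(Y_{7,6})(Ω₁) = (0.000002, -0.000004) ; Y_{7,6}(Ω₂) = (-0.195382, -0.317701) ; Δ = (-0.000002, 0.000000)
  [+7]  conj(Y_{7,7})(Ω₁) = (-0.000000, 0.000000) ; Y_{7,7}(Ω₂) = (0.159793, 0.022867) ; Δ = (-0.000000, 0.000000)
Σ over m = (-0.379121, -0.000000); ×(4π/15) → (-0.317611, -0.000000). Real part: -0.317611

Legendre polynomial (addition theorem), -0.317611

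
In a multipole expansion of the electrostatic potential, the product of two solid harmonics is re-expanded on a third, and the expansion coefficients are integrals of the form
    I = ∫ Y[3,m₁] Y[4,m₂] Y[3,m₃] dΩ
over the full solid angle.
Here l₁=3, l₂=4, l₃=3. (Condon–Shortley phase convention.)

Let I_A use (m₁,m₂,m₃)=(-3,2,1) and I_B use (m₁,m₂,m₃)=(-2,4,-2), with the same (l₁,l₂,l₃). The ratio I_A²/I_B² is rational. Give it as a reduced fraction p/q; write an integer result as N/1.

l's match ⇒ only the (l;m) 3-j factors differ between A and B.
A: triangle coeff Δ(3,4,3) = 1/34650; Σ_t [4,4]: t=4:+1/192 = 1/192; (3j)²=3/77 [(3 4 3; -3 2 1)], sign=+1
B: triangle coeff Δ(3,4,3) = 1/34650; Σ_t [4,4]: t=4:+1/576 = 1/576; (3j)²=5/99 [(3 4 3; -2 4 -2)], sign=-1
I_A²/I_B² = (3/77)/(5/99) = 27/35

27/35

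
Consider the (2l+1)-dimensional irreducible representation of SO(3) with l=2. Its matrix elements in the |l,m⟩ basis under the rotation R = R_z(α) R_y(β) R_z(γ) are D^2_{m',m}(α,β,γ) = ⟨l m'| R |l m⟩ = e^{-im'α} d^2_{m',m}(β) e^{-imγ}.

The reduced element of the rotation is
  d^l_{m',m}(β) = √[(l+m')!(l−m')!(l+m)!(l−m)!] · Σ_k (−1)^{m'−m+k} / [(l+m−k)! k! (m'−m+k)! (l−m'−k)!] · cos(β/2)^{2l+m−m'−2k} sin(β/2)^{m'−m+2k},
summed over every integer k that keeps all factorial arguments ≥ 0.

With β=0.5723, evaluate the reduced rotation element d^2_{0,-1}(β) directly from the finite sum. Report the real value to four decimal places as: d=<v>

d^2_{0,-1}(β=0.5723) via the finite sum:
c=cos(0.572300/2)=0.959338, s=sin(0.572300/2)=0.282261; N=√[2·2·1·6]=4.898979
Admissible k: 0..1 (factorial args all ≥0)
  k=0: (−1)^1·4.8990/(2)·0.9593^3·0.2823^1 = -0.610437
  k=1: (−1)^2·4.8990/(2)·0.9593^1·0.2823^3 = +0.052844
d^2_{0,-1}(0.5723) = -0.610437 +0.052844 = -0.557593

d=-0.5576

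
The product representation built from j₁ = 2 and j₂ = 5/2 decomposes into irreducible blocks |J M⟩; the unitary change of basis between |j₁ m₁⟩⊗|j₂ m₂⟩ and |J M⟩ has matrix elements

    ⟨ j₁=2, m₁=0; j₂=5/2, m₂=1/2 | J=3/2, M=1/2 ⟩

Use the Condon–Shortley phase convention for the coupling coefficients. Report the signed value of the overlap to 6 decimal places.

+0.239046

triangle: 3!·1!·2!/7! = 12/5040
(j±m)!: 2!·2!·3!·2!·2!·1! = 96
prefactor² = (2J+1)·Δ·N² = 32/35
  k=1: −1/(1!·2!·1!·2!·0!·0!) = -1/4
  k=2: +1/(2!·1!·0!·1!·1!·1!) = 1/2
Σ = 1/4  ⇒  CG² = 32/35·(1/4)² = 2/35
CG = +√(2/35) = +0.239046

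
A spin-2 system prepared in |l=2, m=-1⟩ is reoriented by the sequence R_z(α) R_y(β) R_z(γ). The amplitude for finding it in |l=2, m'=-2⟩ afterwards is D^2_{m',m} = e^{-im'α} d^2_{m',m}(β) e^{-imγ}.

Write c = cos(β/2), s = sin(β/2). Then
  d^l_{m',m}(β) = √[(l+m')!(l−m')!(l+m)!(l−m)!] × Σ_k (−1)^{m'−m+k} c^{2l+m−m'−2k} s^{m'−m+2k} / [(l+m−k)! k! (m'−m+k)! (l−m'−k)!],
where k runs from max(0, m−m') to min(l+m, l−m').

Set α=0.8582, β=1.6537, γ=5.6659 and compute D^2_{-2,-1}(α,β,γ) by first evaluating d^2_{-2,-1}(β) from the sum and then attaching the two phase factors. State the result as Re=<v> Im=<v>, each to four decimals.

Split into d^2_{-2,-1}(β=1.6537) × two z-phases.
With c≡cos(β/2)=0.677197 and s≡sin(β/2)=0.735802, N=[1·24·1·6]^{1/2}=12.000000
k∈{1} keeps every argument non-negative
  k=1: (−1)^0·12.0000/(6)·0.6772^3·0.7358^1 = +0.457021
d^2_{-2,-1}(1.6537) = +0.457021
Phases: e^{-i·(-2)·0.8582}=-0.145090+0.989418i, e^{-i·(-1)·5.6659}=+0.815453-0.578824i ⇒ D=+0.207663+0.407116i

Re=0.2077 Im=0.4071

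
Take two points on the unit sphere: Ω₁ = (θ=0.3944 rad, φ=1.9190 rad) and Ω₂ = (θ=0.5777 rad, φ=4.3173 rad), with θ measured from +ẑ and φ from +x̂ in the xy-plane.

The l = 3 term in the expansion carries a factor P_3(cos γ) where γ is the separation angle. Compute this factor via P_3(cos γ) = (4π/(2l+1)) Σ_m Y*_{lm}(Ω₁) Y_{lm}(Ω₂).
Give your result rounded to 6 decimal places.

Summing Y*_{l m}(θ₁,φ₁)·Y_{l m}(θ₂,φ₂) over m ∈ [−3, 3]; prefactor 4π/(2·3+1) = 1.795196:
  term(m=-3) = 0.00099 - 0.00127j   from Y*(Ω₁)=0.02047 - 0.01189j, Y(Ω₂)=0.06296 - 0.02555j
  term(m=-2) = 0.00299 + 0.03544j   from Y*(Ω₁)=-0.10687 - 0.08936j, Y(Ω₂)=-0.17967 - 0.18140j
  term(m=-1) = -0.13205 - 0.12137j   from Y*(Ω₁)=-0.13821 + 0.38075j, Y(Ω₂)=-0.17042 + 0.40868j
  term(m=+0) = 0.06916 + 0.00000j   from Y*(Ω₁)=0.43470 + 0.00000j, Y(Ω₂)=0.15909 + 0.00000j
  term(m=+1) = -0.13205 + 0.12137j   from Y*(Ω₁)=0.13821 + 0.38075j, Y(Ω₂)=0.17042 + 0.40868j
  term(m=+2) = 0.00299 - 0.03544j   from Y*(Ω₁)=-0.10687 + 0.08936j, Y(Ω₂)=-0.17967 + 0.18140j
  term(m=+3) = 0.00099 + 0.00127j   from Y*(Ω₁)=-0.02047 - 0.01189j, Y(Ω₂)=-0.06296 - 0.02555j
Total Σ_m = -0.18699 + 0.00000j. Multiply by 1.795196: -0.33568 + 0.00000j. P_3(cos γ) = -0.335678

-0.335678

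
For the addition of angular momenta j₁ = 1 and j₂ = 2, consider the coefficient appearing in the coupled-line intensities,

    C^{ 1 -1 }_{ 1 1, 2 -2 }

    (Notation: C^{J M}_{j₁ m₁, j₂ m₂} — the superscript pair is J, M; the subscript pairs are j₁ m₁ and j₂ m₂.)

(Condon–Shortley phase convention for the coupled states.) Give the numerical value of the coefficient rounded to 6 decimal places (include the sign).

triangle: 2!×0!×2!/5! = 4/120
(j±m)!: 2!×0!×0!×4!×0!×2! = 96
prefactor² = (2J+1)×Δ×N² = 48/5
  k=0: +1/(0!×2!×0!×0!×0!×2!) = 1/4
Σ = 1/4  ⇒  CG² = 48/5×(1/4)² = 3/5
CG = +√(3/5) = +0.774597

+√(3/5) = +0.774597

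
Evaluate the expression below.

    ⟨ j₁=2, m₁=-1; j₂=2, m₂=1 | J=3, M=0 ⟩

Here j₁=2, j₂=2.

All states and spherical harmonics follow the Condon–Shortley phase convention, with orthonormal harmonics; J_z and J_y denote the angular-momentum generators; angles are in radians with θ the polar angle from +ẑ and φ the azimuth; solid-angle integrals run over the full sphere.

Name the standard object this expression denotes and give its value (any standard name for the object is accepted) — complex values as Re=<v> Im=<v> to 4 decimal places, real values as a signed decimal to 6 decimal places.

Clebsch–Gordan coefficient, −√(2/5) ≈ -0.632456

This is a Clebsch–Gordan (vector-coupling) coefficient.
triangle: 1!·3!·3!/8! = 36/40320
(j±m)!: 1!·3!·3!·1!·3!·3! = 1296
prefactor² = (2J+1)·Δ·N² = 81/10
  k=0: +1/(0!·1!·3!·3!·0!·0!) = 1/36
  k=1: −1/(1!·0!·2!·2!·1!·1!) = -1/4
Σ = -2/9  ⇒  CG² = 81/10·(-2/9)² = 2/5
CG = −√(2/5) = -0.632456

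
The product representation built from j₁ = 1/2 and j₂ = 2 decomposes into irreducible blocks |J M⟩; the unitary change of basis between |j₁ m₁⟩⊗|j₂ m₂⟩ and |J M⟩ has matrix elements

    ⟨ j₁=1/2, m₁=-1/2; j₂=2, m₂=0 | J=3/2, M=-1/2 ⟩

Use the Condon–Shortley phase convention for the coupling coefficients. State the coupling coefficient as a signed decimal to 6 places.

j₁+j₂−J=1  J+j₁−j₂=0  J−j₁+j₂=3  j₁+j₂+J+1=5
(j₁±m₁, j₂±m₂, J±M) = (0,1,2,2,1,2)
P² = 8/5
sum k=1..1:
  [1] −1/2 = -1/2
S = -1/2
C² = P²·S² = 2/5 ; C = -0.632456

−√(2/5) = -0.632456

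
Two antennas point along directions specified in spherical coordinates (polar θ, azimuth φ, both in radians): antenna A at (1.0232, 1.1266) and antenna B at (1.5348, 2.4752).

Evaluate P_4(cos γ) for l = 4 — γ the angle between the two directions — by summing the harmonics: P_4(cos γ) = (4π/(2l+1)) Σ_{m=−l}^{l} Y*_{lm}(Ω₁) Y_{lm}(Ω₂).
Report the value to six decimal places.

Term-by-term m-sum for l=4 (normalisation 4π/9 = 1.396263):
  m=-4: (-0.048094-0.230169i) × (-0.392316+0.202264i) = +0.065423+0.080571i  (running Σ = +0.065423+0.080571i)
  m=-3: (-0.394113-0.095698i) × (+0.018676-0.040896i) = -0.011274+0.014330i  (running Σ = +0.054149+0.094901i)
  m=-2: (-0.138012+0.169830i) × (-0.078054-0.321728i) = +0.065412+0.031146i  (running Σ = +0.119561+0.126048i)
  m=-1: (-0.099637-0.209359i) × (+0.040002+0.031458i) = +0.002600-0.011509i  (running Σ = +0.122161+0.114538i)
  m=0: (-0.270838-0.000000i) × (+0.313253+0.000000i) = -0.084841-0.000000i  (running Σ = +0.037320+0.114538i)
  m=1: (+0.099637-0.209359i) × (-0.040002+0.031458i) = +0.002600+0.011509i  (running Σ = +0.039921+0.126048i)
  m=2: (-0.138012-0.169830i) × (-0.078054+0.321728i) = +0.065412-0.031146i  (running Σ = +0.105332+0.094901i)
  m=3: (+0.394113-0.095698i) × (-0.018676-0.040896i) = -0.011274-0.014330i  (running Σ = +0.094058+0.080571i)
  m=4: (-0.048094+0.230169i) × (-0.392316-0.202264i) = +0.065423-0.080571i  (running Σ = +0.159481-0.000000i)
Total Σ_m = +0.159481-0.000000i. Multiply by 1.396263: +0.222678-0.000000i. P_4(cos γ) = 0.222678

0.222678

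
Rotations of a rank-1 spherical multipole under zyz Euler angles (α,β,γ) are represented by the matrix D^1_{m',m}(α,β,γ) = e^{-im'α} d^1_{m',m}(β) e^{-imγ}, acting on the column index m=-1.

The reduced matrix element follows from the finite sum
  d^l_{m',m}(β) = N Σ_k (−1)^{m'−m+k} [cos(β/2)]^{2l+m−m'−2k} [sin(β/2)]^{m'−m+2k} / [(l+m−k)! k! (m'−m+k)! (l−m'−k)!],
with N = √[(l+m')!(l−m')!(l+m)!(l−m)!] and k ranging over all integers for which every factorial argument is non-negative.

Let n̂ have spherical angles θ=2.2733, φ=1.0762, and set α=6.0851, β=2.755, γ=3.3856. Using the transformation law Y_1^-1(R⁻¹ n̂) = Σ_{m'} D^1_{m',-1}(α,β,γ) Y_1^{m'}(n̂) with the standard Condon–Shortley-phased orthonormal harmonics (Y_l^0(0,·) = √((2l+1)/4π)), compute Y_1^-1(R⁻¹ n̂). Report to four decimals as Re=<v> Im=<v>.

Re=-0.0734 Im=0.2416

Need the full column D^1_{m',-1} for m'=−1..1 at α=6.0851, β=2.7550, γ=3.3856.
cos(β/2)=0.192095, sin(β/2)=0.981376
d^1_{-1,-1}: single k=0 term ⇒ +0.036900;  D = -0.036862-0.001694i
d^1_{0,-1}: single k=0 term ⇒ -0.266604;  D = +0.258706+0.064410i
d^1_{1,-1}: single k=0 term ⇒ +0.963100;  D = -0.870506-0.412045i
Y_1^{m'}(θ=2.2733,φ=1.0762) and Σ D·Y over m':
  (-0.0369-0.0017i)·(+0.1252-0.2321i)  (+0.2587+0.0644i)·(-0.3157+0.0000i)  (-0.8705-0.4120i)·(-0.1252-0.2321i)
Y_1^-1(R⁻¹ n̂) = -0.073353+0.241619i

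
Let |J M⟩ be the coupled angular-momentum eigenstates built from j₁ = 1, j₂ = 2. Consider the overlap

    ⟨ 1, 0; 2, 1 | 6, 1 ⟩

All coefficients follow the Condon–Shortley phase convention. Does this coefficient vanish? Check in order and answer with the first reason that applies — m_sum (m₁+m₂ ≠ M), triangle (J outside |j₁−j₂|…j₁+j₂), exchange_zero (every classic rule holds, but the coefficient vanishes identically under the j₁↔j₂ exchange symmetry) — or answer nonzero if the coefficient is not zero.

m-sum: m₁+m₂ = 0+1 = 1, M = 1  ✓
triangle: need |j₁−j₂| ≤ J ≤ j₁+j₂, i.e. J ∈ [1, 3]; J = 6 is outside ✗ ⇒ coefficient is 0

triangle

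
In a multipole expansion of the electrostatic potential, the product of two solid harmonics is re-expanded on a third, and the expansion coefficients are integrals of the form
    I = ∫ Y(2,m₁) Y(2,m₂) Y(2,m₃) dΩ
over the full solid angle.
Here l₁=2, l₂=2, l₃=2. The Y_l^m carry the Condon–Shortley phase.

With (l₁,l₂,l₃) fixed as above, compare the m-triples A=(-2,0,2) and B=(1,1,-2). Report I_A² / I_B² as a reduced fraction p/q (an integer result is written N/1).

2/3

l's match ⇒ only the (l;m) 3-j factors differ between A and B.
A: triangle coeff Δ(2,2,2) = 1/630; Σ_t [2,2]: t=2:+1/8 = 1/8; (3j)²=2/35 [(2 2 2; -2 0 2)], sign=+1
B: triangle coeff Δ(2,2,2) = 1/630; Σ_t [1,1]: t=1:−1/4 = -1/4; (3j)²=3/35 [(2 2 2; 1 1 -2)], sign=-1
I_A²/I_B² = (2/35)/(3/35) = 2/3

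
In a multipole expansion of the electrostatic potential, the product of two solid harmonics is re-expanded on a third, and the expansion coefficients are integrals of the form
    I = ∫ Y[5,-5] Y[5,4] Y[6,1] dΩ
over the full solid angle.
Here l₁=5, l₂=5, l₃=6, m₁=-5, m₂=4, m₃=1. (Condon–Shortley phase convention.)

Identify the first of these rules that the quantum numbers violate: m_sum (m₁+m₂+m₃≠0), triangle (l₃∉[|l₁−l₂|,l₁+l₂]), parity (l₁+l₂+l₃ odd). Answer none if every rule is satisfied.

m₁+m₂+m₃ = -5 + 4 + 1 = 0  ✓
triangle: |5−5|=0 ≤ l₃=6 ≤ 5+5=10  ✓
parity: l₁+l₂+l₃ = 16 is even  ✓

none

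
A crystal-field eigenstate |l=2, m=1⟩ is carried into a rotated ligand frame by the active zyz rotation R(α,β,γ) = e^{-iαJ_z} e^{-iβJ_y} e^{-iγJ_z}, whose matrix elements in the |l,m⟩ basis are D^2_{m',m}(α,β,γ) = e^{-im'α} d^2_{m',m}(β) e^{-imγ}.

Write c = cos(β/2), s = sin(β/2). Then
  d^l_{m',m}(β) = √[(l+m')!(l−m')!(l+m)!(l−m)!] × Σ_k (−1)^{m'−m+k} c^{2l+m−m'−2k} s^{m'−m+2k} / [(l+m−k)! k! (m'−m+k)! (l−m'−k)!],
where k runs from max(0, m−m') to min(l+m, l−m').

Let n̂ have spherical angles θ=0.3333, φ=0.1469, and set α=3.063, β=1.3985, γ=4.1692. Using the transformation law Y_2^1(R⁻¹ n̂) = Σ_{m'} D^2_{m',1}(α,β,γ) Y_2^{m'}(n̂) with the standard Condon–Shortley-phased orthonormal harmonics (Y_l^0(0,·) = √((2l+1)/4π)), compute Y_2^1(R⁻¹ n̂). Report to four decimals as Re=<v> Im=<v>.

Re=0.0672 Im=-0.0947

Need the full column D^2_{m',1} for m'=−2..2 at α=3.0630, β=1.3985, γ=4.1692.
cos(β/2)=0.765325, sin(β/2)=0.643644
d^2_{-2,1}: single k=3 term ⇒ +0.408144;  D = -0.153662+0.378113i
d^2_{-1,1}: k∈[2..3] ⇒ +0.727955 -0.171626 = +0.556329;  D = +0.249270-0.497360i
d^2_{0,1}: k∈[1..2] ⇒ +0.706739 -0.499872 = +0.206868;  D = -0.106923+0.177092i
d^2_{1,1}: k∈[0..1] ⇒ +0.343071 -0.727955 = -0.384884;  D = -0.224189+0.312850i
d^2_{2,1}: single k=0 term ⇒ -0.577050;  D = +0.371911-0.441213i
Y_2^{m'}(θ=0.3333,φ=0.1469) and Σ D·Y over m':
  (-0.1537+0.3781i)·(+0.0396-0.0120i)  (+0.2493-0.4974i)·(+0.2363-0.0350i)  (-0.1069+0.1771i)·(+0.5295+0.0000i)  (-0.2242+0.3128i)·(-0.2363-0.0350i)  (+0.3719-0.4412i)·(+0.0396+0.0120i)
Y_2^1(R⁻¹ n̂) = +0.067243-0.094736i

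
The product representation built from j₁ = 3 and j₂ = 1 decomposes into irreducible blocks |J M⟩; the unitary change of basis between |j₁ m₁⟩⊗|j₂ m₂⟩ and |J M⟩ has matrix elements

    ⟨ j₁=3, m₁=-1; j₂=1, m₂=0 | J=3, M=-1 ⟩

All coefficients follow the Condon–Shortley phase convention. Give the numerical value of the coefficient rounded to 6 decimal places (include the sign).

-0.288675  (= −√(1/12))

√[7·1!5!1!/8! · 2!4!1!1!2!4!] = √(48)
  +(−1)^0/∏(0,1,4,1,1,0)! = 1/24  (running 1/24)
  +(−1)^1/∏(1,0,3,0,2,1)! = -1/12  (running -1/24)
⟨..|..⟩ = √(48)·(-1/24) = -0.288675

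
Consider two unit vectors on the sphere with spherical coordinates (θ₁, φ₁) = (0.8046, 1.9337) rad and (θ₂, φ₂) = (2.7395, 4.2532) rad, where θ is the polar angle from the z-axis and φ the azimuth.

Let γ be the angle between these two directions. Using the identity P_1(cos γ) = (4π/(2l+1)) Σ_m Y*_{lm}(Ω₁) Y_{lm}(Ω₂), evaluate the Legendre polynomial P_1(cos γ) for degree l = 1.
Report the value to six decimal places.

-0.830041

Addition theorem: P_1(cos γ) = (4π/3) Σ_m Y*_{lm}(Ω₁) Y_{lm}(Ω₂), m = −1…1:
  [-1]  conj(Y_{1,-1})(Ω₁) = -0.08837 + 0.23273j ; Y_{1,-1}(Ω₂) = -0.05993 + 0.12120j ; Δ = -0.02291 - 0.02466j
  [+0]  conj(Y_{1,0})(Ω₁) = 0.33880 + 0.00000j ; Y_{1,0}(Ω₂) = -0.44963 + 0.00000j ; Δ = -0.15233 + 0.00000j
  [+1]  conj(Y_{1,1})(Ω₁) = 0.08837 + 0.23273j ; Y_{1,1}(Ω₂) = 0.05993 + 0.12120j ; Δ = -0.02291 + 0.02466j
Total Σ_m = -0.19816 + 0.00000j. Multiply by 4.188790: -0.83004 + 0.00000j. P_1(cos γ) = -0.830041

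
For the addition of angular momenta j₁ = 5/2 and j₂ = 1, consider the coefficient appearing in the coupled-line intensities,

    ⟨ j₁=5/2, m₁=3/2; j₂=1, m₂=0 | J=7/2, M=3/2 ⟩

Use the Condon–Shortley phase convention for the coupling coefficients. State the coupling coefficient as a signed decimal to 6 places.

+√(10/21) ≈ +0.690066

triangle: 0!×5!×2!/8! = 240/40320
(j±m)!: 4!×1!×1!×1!×5!×2! = 5760
prefactor² = (2J+1)×Δ×N² = 1920/7
  k=0: +1/(0!×0!×1!×1!×4!×1!) = 1/24
Σ = 1/24  ⇒  CG² = 1920/7×(1/24)² = 10/21
CG = +√(10/21) = +0.690066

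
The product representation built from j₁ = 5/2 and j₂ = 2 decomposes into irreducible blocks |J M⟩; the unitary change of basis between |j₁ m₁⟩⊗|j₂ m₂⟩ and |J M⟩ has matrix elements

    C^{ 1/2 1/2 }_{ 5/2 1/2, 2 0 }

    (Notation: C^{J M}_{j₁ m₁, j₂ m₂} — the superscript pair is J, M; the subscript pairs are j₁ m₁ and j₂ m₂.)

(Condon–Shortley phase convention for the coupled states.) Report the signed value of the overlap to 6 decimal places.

√[2·4!1!0!/6! · 3!2!2!2!1!0!] = √(16/5)
  +(−1)^2/∏(2,2,0,0,1,0)! = 1/4  (running 1/4)
⟨..|..⟩ = √(16/5)·(1/4) = +0.447214

+0.447214  (= +√(1/5))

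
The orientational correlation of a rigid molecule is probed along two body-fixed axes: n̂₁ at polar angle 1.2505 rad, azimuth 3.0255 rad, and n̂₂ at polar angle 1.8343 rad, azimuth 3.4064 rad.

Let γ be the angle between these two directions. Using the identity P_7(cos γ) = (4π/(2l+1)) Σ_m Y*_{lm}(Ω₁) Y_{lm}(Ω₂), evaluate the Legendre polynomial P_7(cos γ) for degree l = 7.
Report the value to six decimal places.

Addition theorem: P_7(cos γ) = (4π/15) Σ_m Y*_{lm}(Ω₁) Y_{lm}(Ω₂), m = −7…7:
  [-7]  conj(Y_{7,-7})(Ω₁) = -0.238586+0.251957i ; Y_{7,-7}(Ω₂) = +0.109138+0.375498i ; Δ = -0.120648-0.062091i
  [-6]  conj(Y_{7,-6})(Ω₁) = +0.330357-0.276317i ; Y_{7,-6}(Ω₂) = +0.007123+0.394653i ; Δ = +0.111403+0.128408i
  [-5]  conj(Y_{7,-5})(Ω₁) = -0.068229+0.044747i ; Y_{7,-5}(Ω₂) = +0.008877-0.035240i ; Δ = +0.000971+0.002802i
  [-4]  conj(Y_{7,-4})(Ω₁) = -0.286917+0.143718i ; Y_{7,-4}(Ω₂) = +0.172214-0.306749i ; Δ = -0.005326+0.112762i
  [-3]  conj(Y_{7,-3})(Ω₁) = +0.190046-0.069002i ; Y_{7,-3}(Ω₂) = +0.057168-0.058209i ; Δ = +0.006848-0.015007i
  [-2]  conj(Y_{7,-2})(Ω₁) = +0.237570-0.056173i ; Y_{7,-2}(Ω₂) = -0.268676+0.157283i ; Δ = -0.054994+0.052458i
  [-1]  conj(Y_{7,-1})(Ω₁) = -0.237026+0.027641i ; Y_{7,-1}(Ω₂) = -0.119894+0.032512i ; Δ = +0.027519-0.011020i
  [+0]  conj(Y_{7,0})(Ω₁) = -0.218566-0.000000i ; Y_{7,0}(Ω₂) = +0.296761+0.000000i ; Δ = -0.064862-0.000000i
  [+1]  conj(Y_{7,1})(Ω₁) = +0.237026+0.027641i ; Y_{7,1}(Ω₂) = +0.119894+0.032512i ; Δ = +0.027519+0.011020i
  [+2]  conj(Y_{7,2})(Ω₁) = +0.237570+0.056173i ; Y_{7,2}(Ω₂) = -0.268676-0.157283i ; Δ = -0.054994-0.052458i
  [+3]  conj(Y_{7,3})(Ω₁) = -0.190046-0.069002i ; Y_{7,3}(Ω₂) = -0.057168-0.058209i ; Δ = +0.006848+0.015007i
  [+4]  conj(Y_{7,4})(Ω₁) = -0.286917-0.143718i ; Y_{7,4}(Ω₂) = +0.172214+0.306749i ; Δ = -0.005326-0.112762i
  [+5]  conj(Y_{7,5})(Ω₁) = +0.068229+0.044747i ; Y_{7,5}(Ω₂) = -0.008877-0.035240i ; Δ = +0.000971-0.002802i
  [+6]  conj(Y_{7,6})(Ω₁) = +0.330357+0.276317i ; Y_{7,6}(Ω₂) = +0.007123-0.394653i ; Δ = +0.111403-0.128408i
  [+7]  conj(Y_{7,7})(Ω₁) = +0.238586+0.251957i ; Y_{7,7}(Ω₂) = -0.109138+0.375498i ; Δ = -0.120648+0.062091i
Accumulated sum -0.133316+0.000000i; after 4π/(2l+1) scaling, -0.111686+0.000000i ⇒ P_7 = -0.111686

-0.111686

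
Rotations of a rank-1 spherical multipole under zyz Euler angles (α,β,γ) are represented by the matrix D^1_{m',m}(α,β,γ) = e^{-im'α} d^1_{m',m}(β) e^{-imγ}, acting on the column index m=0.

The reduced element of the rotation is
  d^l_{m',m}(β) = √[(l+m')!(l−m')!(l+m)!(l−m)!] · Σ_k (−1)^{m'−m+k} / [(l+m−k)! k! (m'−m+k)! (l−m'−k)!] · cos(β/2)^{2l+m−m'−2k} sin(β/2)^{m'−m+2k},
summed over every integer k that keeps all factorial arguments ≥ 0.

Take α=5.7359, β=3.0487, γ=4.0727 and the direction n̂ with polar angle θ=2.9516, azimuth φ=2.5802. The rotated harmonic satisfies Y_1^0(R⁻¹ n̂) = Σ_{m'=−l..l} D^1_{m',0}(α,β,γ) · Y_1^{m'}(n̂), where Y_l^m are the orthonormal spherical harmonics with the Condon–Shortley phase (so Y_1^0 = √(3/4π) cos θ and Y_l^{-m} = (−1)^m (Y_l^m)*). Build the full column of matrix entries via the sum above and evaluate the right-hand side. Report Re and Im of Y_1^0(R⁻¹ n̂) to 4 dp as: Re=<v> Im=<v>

Re=0.4692 Im=0.0000

Need the full column D^1_{m',0} for m'=−1..1 at α=5.7359, β=3.0487, γ=4.0727.
cos(β/2)=0.046430, sin(β/2)=0.998922
d^1_{-1,0}: single k=1 term ⇒ +0.065591;  D = +0.056010-0.034131i
d^1_{0,0}: k∈[0..1] ⇒ +0.002156 -0.997844 = -0.995689;  D = -0.995689+0.000000i
d^1_{1,0}: single k=0 term ⇒ -0.065591;  D = -0.056010-0.034131i
Y_1^{m'}(θ=2.9516,φ=2.5802) and Σ D·Y over m':
  (+0.0560-0.0341i)·(-0.0552-0.0347i)  (-0.9957+0.0000i)·(-0.4798+0.0000i)  (-0.0560-0.0341i)·(+0.0552-0.0347i)
Y_1^0(R⁻¹ n̂) = +0.469183+0.000000i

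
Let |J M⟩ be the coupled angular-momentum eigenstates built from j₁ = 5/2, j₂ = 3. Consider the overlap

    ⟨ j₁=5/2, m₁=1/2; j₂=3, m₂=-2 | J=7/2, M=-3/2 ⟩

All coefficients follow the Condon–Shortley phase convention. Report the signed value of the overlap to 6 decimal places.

+√(2/21) = +0.308607

√[8·2!3!4!/10! · 3!2!1!5!2!5!] = √(1536/7)
  +(−1)^0/∏(0,2,2,1,1,3)! = 1/24  (running 1/24)
  +(−1)^1/∏(1,1,1,0,2,4)! = -1/48  (running 1/48)
⟨..|..⟩ = √(1536/7)·(1/48) = +0.308607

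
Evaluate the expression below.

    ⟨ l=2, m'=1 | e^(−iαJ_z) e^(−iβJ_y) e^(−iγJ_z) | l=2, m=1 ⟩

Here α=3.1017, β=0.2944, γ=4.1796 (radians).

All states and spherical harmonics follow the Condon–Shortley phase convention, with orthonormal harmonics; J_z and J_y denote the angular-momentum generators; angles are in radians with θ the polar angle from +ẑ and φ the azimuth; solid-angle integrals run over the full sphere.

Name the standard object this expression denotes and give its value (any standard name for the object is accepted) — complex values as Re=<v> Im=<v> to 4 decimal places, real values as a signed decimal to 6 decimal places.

Wigner D-matrix element, Re=0.4846 Im=-0.7516

This is a Wigner D-matrix element — the rotation-matrix element ⟨l m'| R(α,β,γ) |l m⟩ in the angular-momentum basis.
First d^2_{1,1}(β=0.2944), then the phase factors e^{-i(1)α} and e^{-i(1)γ}:
With c≡cos(β/2)=0.989186 and s≡sin(β/2)=0.146669, N=[6·1·6·1]^{1/2}=6.000000
The bounds max(0,m−m')=0 and min(l+m,l−m')=1 give 2 terms
  k=0: (−1)^0·6.0000/(6)·0.9892^4·0.1467^0 = +0.957439
  k=1: (−1)^1·6.0000/(2)·0.9892^2·0.1467^2 = -0.063147
d^2_{1,1}(0.2944) = +0.957439 -0.063147 = +0.894292
Attach z-rotation phases: D = e^{-i(1)(3.1017)}·(+0.894292)·e^{-i(1)(4.1796)} = +0.484606-0.751609i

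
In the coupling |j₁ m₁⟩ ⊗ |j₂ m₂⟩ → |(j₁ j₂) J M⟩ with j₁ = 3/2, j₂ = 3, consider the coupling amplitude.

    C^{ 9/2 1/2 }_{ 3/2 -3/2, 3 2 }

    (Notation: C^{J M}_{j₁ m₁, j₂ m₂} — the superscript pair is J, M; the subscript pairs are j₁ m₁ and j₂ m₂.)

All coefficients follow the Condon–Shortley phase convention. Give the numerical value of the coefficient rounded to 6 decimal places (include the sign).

+√(1/21) ≈ +0.218218

j₁+j₂−J=0  J+j₁−j₂=3  J−j₁+j₂=6  j₁+j₂+J+1=10
(j₁±m₁, j₂±m₂, J±M) = (0,3,5,1,5,4)
P² = 172800/7
sum k=0..0:
  [0] +1/720 = 1/720
S = 1/720
C² = P²·S² = 1/21 ; C = +0.218218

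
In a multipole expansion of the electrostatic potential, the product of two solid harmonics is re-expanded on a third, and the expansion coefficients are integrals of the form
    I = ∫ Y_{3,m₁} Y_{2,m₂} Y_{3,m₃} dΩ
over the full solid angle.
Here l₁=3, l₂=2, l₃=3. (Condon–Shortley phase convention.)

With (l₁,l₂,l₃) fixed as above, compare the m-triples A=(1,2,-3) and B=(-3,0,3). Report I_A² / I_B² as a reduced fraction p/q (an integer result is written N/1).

2/5

Shared (l₁,l₂,l₃)=(3,2,3): N and (l;000)² cancel in I_A²/I_B².
A: Δ = 2!·4!·2!/9! = 1/3780; Racah Σ t=2..2: t=2:+1/96 = 1/96; ⇒ 3j(3 2 3; 1 2 -3)² = 1/42, sgn +1
B: Δ = 2!·4!·2!/9! = 1/3780; Racah Σ t=2..2: t=2:+1/96 = 1/96; ⇒ 3j(3 2 3; -3 0 3)² = 5/84, sgn +1
I_A²/I_B² = (1/42)/(5/84) = 2/5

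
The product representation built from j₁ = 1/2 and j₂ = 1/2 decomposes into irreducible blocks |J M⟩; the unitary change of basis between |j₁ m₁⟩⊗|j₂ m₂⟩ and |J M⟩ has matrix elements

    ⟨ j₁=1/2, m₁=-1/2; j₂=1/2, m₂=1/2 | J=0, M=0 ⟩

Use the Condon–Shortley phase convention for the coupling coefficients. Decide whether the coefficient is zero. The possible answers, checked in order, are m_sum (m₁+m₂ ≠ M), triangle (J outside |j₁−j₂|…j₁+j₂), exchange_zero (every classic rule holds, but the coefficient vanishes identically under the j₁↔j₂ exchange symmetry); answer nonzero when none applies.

nonzero

m-sum: m₁+m₂ = -1/2+1/2 = 0, M = 0  ✓
triangle: |j₁−j₂| = 0 ≤ J = 0 ≤ j₁+j₂ = 1  ✓
exchange: j₁≠j₂ or m₁≠m₂ — the exchange symmetry imposes no constraint here
value check: CG = −√(1/2) = -0.707107 ≠ 0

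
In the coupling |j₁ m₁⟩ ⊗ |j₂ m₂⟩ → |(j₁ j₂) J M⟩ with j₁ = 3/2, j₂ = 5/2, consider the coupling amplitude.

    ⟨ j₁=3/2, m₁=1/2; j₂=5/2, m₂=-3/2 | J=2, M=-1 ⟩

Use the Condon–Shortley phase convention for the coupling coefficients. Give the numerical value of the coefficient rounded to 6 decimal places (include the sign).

√[5·2!1!3!/7! · 2!1!1!4!1!3!] = √(24/7)
  +(−1)^0/∏(0,2,1,1,0,2)! = 1/4  (running 1/4)
  +(−1)^1/∏(1,1,0,0,1,3)! = -1/6  (running 1/12)
⟨..|..⟩ = √(24/7)·(1/12) = +0.154303

+√(1/42) = +0.154303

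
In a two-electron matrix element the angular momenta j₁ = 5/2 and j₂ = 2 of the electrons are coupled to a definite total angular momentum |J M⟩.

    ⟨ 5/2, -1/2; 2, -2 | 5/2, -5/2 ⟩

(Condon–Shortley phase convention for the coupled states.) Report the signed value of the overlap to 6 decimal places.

+√(3/14) ≈ +0.462910

j₁+j₂−J=2  J+j₁−j₂=3  J−j₁+j₂=2  j₁+j₂+J+1=8
(j₁±m₁, j₂±m₂, J±M) = (2,3,0,4,0,5)
P² = 864/7
sum k=0..0:
  [0] +1/24 = 1/24
S = 1/24
C² = P²·S² = 3/14 ; C = +0.462910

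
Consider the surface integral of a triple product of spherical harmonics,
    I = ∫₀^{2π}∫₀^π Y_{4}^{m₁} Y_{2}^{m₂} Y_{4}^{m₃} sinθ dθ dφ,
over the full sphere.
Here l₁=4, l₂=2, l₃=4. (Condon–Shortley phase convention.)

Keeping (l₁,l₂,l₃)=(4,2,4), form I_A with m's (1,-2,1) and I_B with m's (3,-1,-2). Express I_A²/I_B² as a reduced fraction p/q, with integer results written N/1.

Shared (l₁,l₂,l₃)=(4,2,4): N and (l;000)² cancel in I_A²/I_B².
A: Δ = 2!·6!·2!/11! = 1/13860; Racah Σ t=0..0: t=0:+1/144 = 1/144; ⇒ 3j(4 2 4; 1 -2 1)² = 10/231, sgn -1
B: Δ = 2!·6!·2!/11! = 1/13860; Racah Σ t=0..1: t=0:+1/240 t=1:−1/1440 = 1/288; ⇒ 3j(4 2 4; 3 -1 -2)² = 5/132, sgn +1
I_A²/I_B² = (10/231)/(5/132) = 8/7

8/7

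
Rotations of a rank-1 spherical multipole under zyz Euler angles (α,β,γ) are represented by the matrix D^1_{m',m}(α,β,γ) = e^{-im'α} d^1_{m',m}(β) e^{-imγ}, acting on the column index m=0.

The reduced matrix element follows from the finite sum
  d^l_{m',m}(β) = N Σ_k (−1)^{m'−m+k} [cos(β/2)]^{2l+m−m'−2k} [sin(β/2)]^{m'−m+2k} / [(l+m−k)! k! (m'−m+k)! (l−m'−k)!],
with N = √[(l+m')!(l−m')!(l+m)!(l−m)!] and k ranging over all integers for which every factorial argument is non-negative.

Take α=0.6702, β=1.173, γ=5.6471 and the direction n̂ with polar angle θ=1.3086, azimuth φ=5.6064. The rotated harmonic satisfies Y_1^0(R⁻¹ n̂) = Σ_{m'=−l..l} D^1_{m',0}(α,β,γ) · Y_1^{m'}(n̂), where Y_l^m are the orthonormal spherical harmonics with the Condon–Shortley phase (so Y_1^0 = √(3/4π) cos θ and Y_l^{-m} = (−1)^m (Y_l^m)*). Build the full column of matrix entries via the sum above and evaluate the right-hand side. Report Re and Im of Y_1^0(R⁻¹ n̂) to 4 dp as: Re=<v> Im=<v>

Need the full column D^1_{m',0} for m'=−1..1 at α=0.6702, β=1.1730, γ=5.6471.
cos(β/2)=0.832883, sin(β/2)=0.553449
d^1_{-1,0}: single k=1 term ⇒ +0.651894;  D = +0.510887+0.404919i
d^1_{0,0}: k∈[0..1] ⇒ +0.693694 -0.306306 = +0.387388;  D = +0.387388+0.000000i
d^1_{1,0}: single k=0 term ⇒ -0.651894;  D = -0.510887+0.404919i
Y_1^{m'}(θ=1.3086,φ=5.6064) and Σ D·Y over m':
  (+0.5109+0.4049i)·(+0.2601+0.2090i)  (+0.3874+0.0000i)·(+0.1266+0.0000i)  (-0.5109+0.4049i)·(-0.2601+0.2090i)
Y_1^0(R⁻¹ n̂) = +0.145621+0.000000i

Re=0.1456 Im=0.0000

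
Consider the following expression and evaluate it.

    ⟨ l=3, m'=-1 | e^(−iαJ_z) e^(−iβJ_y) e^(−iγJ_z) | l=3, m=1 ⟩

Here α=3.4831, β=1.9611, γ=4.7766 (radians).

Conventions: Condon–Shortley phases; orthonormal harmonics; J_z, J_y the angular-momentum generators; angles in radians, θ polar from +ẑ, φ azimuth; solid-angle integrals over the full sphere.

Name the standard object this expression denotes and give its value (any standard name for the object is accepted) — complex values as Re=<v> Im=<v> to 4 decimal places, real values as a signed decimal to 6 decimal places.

This is a Wigner D-matrix element — the rotation-matrix element ⟨l m'| R(α,β,γ) |l m⟩ in the angular-momentum basis.
First d^3_{-1,1}(β=1.9611), then the phase factors e^{-i(-1)α} and e^{-i(1)γ}:
With c≡cos(β/2)=0.556566 and s≡sin(β/2)=0.830804, N=[2·24·24·2]^{1/2}=48.000000
k∈{2,3,4} keeps every argument non-negative
  k=2: (−1)^0·48.0000/(8)·0.5566^4·0.8308^2 = +0.397387
  k=3: (−1)^1·48.0000/(6)·0.5566^2·0.8308^4 = -1.180637
  k=4: (−1)^2·48.0000/(48)·0.5566^0·0.8308^6 = +0.328844
d^3_{-1,1}(1.9611) = +0.397387 -1.180637 +0.328844 = -0.454406
Phases: e^{-i·(-1)·3.4831}=-0.942251-0.334908i, e^{-i·(1)·4.7766}=+0.064167+0.997939i ⇒ D=-0.124396+0.437047i

Wigner D-matrix element, Re=-0.1244 Im=0.4370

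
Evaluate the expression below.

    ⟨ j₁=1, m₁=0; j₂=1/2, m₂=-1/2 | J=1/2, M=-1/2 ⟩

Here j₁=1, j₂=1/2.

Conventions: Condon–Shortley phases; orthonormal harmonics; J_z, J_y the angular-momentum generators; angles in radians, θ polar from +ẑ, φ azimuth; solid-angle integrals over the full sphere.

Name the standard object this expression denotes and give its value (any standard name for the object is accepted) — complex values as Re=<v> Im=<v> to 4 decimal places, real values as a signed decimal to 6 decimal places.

Clebsch–Gordan coefficient, +√(1/3) ≈ +0.577350

This is a Clebsch–Gordan (vector-coupling) coefficient.
triangle: 1!·1!·0!/3! = 1/6
(j±m)!: 1!·1!·0!·1!·0!·1! = 1
prefactor² = (2J+1)·Δ·N² = 1/3
  k=0: +1/(0!·1!·1!·0!·0!·0!) = 1
Σ = 1  ⇒  CG² = 1/3·1² = 1/3
CG = +√(1/3) = +0.577350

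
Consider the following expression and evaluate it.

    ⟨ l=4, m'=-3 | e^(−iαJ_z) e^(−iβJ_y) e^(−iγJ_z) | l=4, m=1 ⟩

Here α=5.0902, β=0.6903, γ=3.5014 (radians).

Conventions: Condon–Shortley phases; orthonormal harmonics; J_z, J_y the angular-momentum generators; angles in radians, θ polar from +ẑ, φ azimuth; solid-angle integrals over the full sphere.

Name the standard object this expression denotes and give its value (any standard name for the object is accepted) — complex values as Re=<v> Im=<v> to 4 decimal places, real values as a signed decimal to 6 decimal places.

This is a Wigner D-matrix element — the rotation-matrix element ⟨l m'| R(α,β,γ) |l m⟩ in the angular-momentum basis.
D^4_{-3,1}(5.0902,0.6903,3.5014) = e^{-i·-3·5.0902}·d^4_{-3,1}(0.6903)·e^{-i·1·3.5014}. Compute d first:
c=cos(0.690300/2)=0.941025, s=sin(0.690300/2)=0.338338; N=√[1·5040·120·6]=1904.940944
The bounds max(0,m−m')=4 and min(l+m,l−m')=5 give 2 terms
  k=4: (−1)^0·1904.9409/(144)·0.9410^4·0.3383^4 = +0.135933
  k=5: (−1)^1·1904.9409/(240)·0.9410^2·0.3383^6 = -0.010543
d^4_{-3,1}(0.6903) = +0.135933 -0.010543 = +0.125390
Phases: e^{-i·(-3)·5.0902}=-0.905872+0.423552i, e^{-i·(1)·3.5014}=-0.935965+0.352094i ⇒ D=+0.087614-0.089702i

Wigner D-matrix element, Re=0.0876 Im=-0.0897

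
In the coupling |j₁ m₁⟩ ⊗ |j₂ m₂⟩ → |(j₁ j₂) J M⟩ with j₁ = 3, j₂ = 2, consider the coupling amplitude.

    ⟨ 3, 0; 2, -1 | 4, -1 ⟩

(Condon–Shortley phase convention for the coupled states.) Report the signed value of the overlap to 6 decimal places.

+0.462910

triangle: 1!·5!·3!/10! = 720/3628800
(j±m)!: 3!·3!·1!·3!·3!·5! = 155520
prefactor² = (2J+1)·Δ·N² = 1944/7
  k=0: +1/(0!·1!·3!·1!·2!·2!) = 1/24
  k=1: −1/(1!·0!·2!·0!·3!·3!) = -1/72
Σ = 1/36  ⇒  CG² = 1944/7·(1/36)² = 3/14
CG = +√(3/14) = +0.462910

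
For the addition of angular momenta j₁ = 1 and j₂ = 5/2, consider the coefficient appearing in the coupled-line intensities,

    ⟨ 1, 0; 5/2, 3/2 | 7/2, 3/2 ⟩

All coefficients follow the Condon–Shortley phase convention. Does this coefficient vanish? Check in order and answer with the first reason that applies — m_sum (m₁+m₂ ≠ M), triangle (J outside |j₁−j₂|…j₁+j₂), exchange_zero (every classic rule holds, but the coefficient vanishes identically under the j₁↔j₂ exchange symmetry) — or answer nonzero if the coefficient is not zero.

nonzero

m-sum: m₁+m₂ = 0+3/2 = 3/2, M = 3/2  ✓
triangle: |j₁−j₂| = 3/2 ≤ J = 7/2 ≤ j₁+j₂ = 7/2  ✓
exchange: j₁≠j₂ or m₁≠m₂ — the exchange symmetry imposes no constraint here
value check: CG = +√(10/21) = +0.690066 ≠ 0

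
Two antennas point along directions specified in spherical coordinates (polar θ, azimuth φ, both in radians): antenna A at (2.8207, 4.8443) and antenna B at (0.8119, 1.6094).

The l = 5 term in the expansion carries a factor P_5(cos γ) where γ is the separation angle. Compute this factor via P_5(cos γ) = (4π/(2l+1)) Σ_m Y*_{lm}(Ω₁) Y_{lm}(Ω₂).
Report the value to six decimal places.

Term-by-term m-sum for l=5 (normalisation 4π/11 = 1.142397):
  [-5]  conj(Y_{5,-5})(Ω₁) = 0.00089 - 0.00115j ; Y_{5,-5}(Ω₂) = -0.01791 - 0.09162j ; Δ = -0.00012 - 0.00006j
  [-4]  conj(Y_{5,-4})(Ω₁) = -0.01191 - 0.00694j ; Y_{5,-4}(Ω₂) = 0.27662 - 0.04306j ; Δ = -0.00359 - 0.00141j
  [-3]  conj(Y_{5,-3})(Ω₁) = -0.02973 + 0.07116j ; Y_{5,-3}(Ω₂) = 0.04981 + 0.42816j ; Δ = -0.03195 - 0.00918j
  [-2]  conj(Y_{5,-2})(Ω₁) = 0.26283 + 0.07099j ; Y_{5,-2}(Ω₂) = -0.25744 + 0.01992j ; Δ = -0.06907 - 0.01304j
  [-1]  conj(Y_{5,-1})(Ω₁) = 0.07205 - 0.54300j ; Y_{5,-1}(Ω₂) = 0.00826 + 0.21380j ; Δ = 0.11669 + 0.01092j
  [+0]  conj(Y_{5,0})(Ω₁) = -0.33875 + 0.00000j ; Y_{5,0}(Ω₂) = -0.32354 + 0.00000j ; Δ = 0.10960 + 0.00000j
  [+1]  conj(Y_{5,1})(Ω₁) = -0.07205 - 0.54300j ; Y_{5,1}(Ω₂) = -0.00826 + 0.21380j ; Δ = 0.11669 - 0.01092j
  [+2]  conj(Y_{5,2})(Ω₁) = 0.26283 - 0.07099j ; Y_{5,2}(Ω₂) = -0.25744 - 0.01992j ; Δ = -0.06907 + 0.01304j
  [+3]  conj(Y_{5,3})(Ω₁) = 0.02973 + 0.07116j ; Y_{5,3}(Ω₂) = -0.04981 + 0.42816j ; Δ = -0.03195 + 0.00918j
  [+4]  conj(Y_{5,4})(Ω₁) = -0.01191 + 0.00694j ; Y_{5,4}(Ω₂) = 0.27662 + 0.04306j ; Δ = -0.00359 + 0.00141j
  [+5]  conj(Y_{5,5})(Ω₁) = -0.00089 - 0.00115j ; Y_{5,5}(Ω₂) = 0.01791 - 0.09162j ; Δ = -0.00012 + 0.00006j
Total Σ_m = 0.13351 - 0.00000j. Multiply by 1.142397: 0.15252 - 0.00000j. P_5(cos γ) = 0.152516

0.152516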